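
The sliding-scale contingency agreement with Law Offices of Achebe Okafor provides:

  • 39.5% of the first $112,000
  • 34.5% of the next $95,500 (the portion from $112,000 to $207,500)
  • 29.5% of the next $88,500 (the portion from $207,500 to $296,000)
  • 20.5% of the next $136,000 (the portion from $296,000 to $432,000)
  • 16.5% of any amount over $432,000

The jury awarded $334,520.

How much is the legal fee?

$111,191.60

First $112,000 at 39.5% = $44,240.00
Next $95,500 at 34.5% = $32,947.50
Next $88,500 at 29.5% = $26,107.50
Remaining $38,520 at 20.5% = $7,896.60
Fee: $44,240.00 + $32,947.50 + $26,107.50 + $7,896.60 = $111,191.60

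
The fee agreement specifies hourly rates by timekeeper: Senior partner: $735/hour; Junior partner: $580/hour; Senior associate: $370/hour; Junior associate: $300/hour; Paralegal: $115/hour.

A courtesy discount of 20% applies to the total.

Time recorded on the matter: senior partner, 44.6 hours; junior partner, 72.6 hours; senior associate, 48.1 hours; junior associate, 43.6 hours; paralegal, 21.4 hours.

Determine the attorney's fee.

Senior partner: 44.6 × $735 = $32,781.00
Junior partner: 72.6 × $580 = $42,108.00
Senior associate: 48.1 × $370 = $17,797.00
Junior associate: 43.6 × $300 = $13,080.00
Paralegal: 21.4 × $115 = $2,461.00
Subtotal: $108,227.00
Less 20% discount: −$21,645.40
Total: $108,227.00 − $21,645.40 = $86,581.60

$86,581.60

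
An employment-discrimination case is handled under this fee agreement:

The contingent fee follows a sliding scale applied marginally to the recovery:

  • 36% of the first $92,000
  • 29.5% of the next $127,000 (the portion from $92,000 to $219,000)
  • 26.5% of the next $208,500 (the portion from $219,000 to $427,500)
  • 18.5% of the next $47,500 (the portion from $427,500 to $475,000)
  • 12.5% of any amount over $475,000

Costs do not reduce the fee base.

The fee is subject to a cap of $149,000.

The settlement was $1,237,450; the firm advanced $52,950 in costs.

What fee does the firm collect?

Fee base is the gross recovery, $1,237,450; costs are reimbursed separately.
First $92,000 at 36% = $33,120.00
Next $127,000 at 29.5% = $37,465.00
Next $208,500 at 26.5% = $55,252.50
Next $47,500 at 18.5% = $8,787.50
Remaining $762,450 at 12.5% = $95,306.25
Fee: $33,120.00 + $37,465.00 + $55,252.50 + $8,787.50 + $95,306.25 = $229,931.25
$229,931.25 exceeds the $149,000 cap, so the fee is capped at $149,000.00.

$149,000.00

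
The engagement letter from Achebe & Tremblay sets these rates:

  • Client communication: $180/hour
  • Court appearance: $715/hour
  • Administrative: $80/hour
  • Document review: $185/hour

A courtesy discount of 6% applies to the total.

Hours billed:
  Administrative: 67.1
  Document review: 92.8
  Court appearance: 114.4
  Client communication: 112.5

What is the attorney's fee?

$117,107.08

Client communication: 112.5 × $180 = $20,250.00
Court appearance: 114.4 × $715 = $81,796.00
Administrative: 67.1 × $80 = $5,368.00
Document review: 92.8 × $185 = $17,168.00
Subtotal: $124,582.00
Less 6% discount: −$7,474.92
Total: $124,582.00 − $7,474.92 = $117,107.08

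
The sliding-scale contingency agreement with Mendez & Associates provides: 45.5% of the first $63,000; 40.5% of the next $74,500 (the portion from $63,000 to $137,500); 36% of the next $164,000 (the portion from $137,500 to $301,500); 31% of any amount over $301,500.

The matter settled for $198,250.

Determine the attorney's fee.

First $63,000 at 45.5% = $28,665.00
Next $74,500 at 40.5% = $30,172.50
Remaining $60,750 at 36% = $21,870.00
Fee: $28,665.00 + $30,172.50 + $21,870.00 = $80,707.50

$80,707.50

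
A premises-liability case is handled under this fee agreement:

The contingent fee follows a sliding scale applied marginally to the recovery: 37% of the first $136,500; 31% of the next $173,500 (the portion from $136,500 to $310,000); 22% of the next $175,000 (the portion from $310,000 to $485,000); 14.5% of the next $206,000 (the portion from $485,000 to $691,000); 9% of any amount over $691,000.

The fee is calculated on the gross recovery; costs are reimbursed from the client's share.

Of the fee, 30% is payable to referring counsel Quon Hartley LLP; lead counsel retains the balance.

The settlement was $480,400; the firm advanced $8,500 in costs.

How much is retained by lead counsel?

$99,244.60

Fee base is the gross recovery, $480,400; costs are reimbursed separately.
First $136,500 at 37% = $50,505.00
Next $173,500 at 31% = $53,785.00
Remaining $170,400 at 22% = $37,488.00
Fee: $50,505.00 + $53,785.00 + $37,488.00 = $141,778.00
Referral share: 30% of $141,778.00 = $42,533.40; lead counsel retains $141,778.00 − $42,533.40 = $99,244.60.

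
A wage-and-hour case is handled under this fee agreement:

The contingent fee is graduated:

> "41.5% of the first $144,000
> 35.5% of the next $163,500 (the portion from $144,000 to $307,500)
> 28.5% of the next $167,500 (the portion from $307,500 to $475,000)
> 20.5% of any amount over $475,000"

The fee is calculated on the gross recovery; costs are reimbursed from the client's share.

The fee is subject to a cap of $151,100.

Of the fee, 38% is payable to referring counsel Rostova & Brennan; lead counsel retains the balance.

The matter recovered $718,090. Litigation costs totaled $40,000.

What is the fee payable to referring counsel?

Fee base is the gross recovery, $718,090; costs are reimbursed separately.
First $144,000 at 41.5% = $59,760.00
Next $163,500 at 35.5% = $58,042.50
Next $167,500 at 28.5% = $47,737.50
Remaining $243,090 at 20.5% = $49,833.45
Fee: $59,760.00 + $58,042.50 + $47,737.50 + $49,833.45 = $215,373.45
$215,373.45 exceeds the $151,100 cap, so the fee is capped at $151,100.00.
Referral share: 38% of $151,100.00 = $57,418.00; lead counsel retains $151,100.00 − $57,418.00 = $93,682.00.

$57,418.00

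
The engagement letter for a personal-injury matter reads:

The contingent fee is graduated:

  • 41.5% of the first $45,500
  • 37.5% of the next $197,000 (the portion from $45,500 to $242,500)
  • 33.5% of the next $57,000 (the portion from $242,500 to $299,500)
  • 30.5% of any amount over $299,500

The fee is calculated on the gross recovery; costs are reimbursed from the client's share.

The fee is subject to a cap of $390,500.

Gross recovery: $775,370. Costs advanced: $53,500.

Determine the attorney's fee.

Fee base is the gross recovery, $775,370; costs are reimbursed separately.
First $45,500 at 41.5% = $18,882.50
Next $197,000 at 37.5% = $73,875.00
Next $57,000 at 33.5% = $19,095.00
Remaining $475,870 at 30.5% = $145,140.35
Fee: $18,882.50 + $73,875.00 + $19,095.00 + $145,140.35 = $256,992.85
$256,992.85 is under the $390,500 cap.

$256,992.85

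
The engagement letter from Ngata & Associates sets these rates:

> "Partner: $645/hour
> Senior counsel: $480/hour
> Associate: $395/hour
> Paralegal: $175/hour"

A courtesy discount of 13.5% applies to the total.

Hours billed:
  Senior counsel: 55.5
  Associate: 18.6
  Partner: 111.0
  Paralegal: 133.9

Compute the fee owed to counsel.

Partner: 111.0 × $645 = $71,595.00
Senior counsel: 55.5 × $480 = $26,640.00
Associate: 18.6 × $395 = $7,347.00
Paralegal: 133.9 × $175 = $23,432.50
Subtotal: $129,014.50
Less 13.5% discount: −$17,416.96
Total: $129,014.50 − $17,416.96 = $111,597.54

$111,597.54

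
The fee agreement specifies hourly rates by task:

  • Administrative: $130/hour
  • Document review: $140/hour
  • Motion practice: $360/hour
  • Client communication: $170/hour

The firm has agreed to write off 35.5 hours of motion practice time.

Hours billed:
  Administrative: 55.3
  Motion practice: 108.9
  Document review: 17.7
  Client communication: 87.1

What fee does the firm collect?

Administrative: 55.3 × $130 = $7,189.00
Document review: 17.7 × $140 = $2,478.00
Motion practice: 108.9 × $360 = $39,204.00
Client communication: 87.1 × $170 = $14,807.00
Subtotal: $63,678.00
Write-off: 35.5 × $360 = $12,780.00
Total: $63,678.00 − $12,780.00 = $50,898.00

$50,898.00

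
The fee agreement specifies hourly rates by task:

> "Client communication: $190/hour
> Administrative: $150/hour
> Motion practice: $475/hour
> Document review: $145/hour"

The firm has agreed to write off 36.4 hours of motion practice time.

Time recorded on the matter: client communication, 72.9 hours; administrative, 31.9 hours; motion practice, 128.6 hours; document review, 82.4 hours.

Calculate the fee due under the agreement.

$74,379.00

Client communication: 72.9 × $190 = $13,851.00
Administrative: 31.9 × $150 = $4,785.00
Motion practice: 128.6 × $475 = $61,085.00
Document review: 82.4 × $145 = $11,948.00
Subtotal: $91,669.00
Write-off: 36.4 × $475 = $17,290.00
Total: $91,669.00 − $17,290.00 = $74,379.00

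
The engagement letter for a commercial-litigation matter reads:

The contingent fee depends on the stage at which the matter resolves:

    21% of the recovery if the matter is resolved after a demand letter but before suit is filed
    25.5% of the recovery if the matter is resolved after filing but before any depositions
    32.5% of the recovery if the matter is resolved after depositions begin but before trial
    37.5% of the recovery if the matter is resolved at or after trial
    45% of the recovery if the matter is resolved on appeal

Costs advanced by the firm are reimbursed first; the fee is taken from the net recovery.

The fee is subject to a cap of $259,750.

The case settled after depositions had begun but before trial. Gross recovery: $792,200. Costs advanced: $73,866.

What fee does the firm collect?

$233,458.55

Fee base (net of costs): $792,200 − $73,866 = $718,334
The matter settled after depositions had begun but before trial, so the 32.5% rate applies.
$718,334 × 32.5% = $233,458.55
$233,458.55 is under the $259,750 cap.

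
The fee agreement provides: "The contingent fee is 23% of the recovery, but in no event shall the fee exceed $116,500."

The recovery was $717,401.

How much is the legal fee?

$116,500.00

23% of $717,401 = $165,002.23
That exceeds the $116,500 cap, so the fee is capped at $116,500.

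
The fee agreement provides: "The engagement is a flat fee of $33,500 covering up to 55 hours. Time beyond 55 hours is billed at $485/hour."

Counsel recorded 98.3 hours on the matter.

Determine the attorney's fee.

Flat fee: $33,500.00
Excess hours: 98.3 − 55 = 43.3
Overrun: 43.3 × $485 = $21,000.50
Total: $33,500.00 + $21,000.50 = $54,500.50

$54,500.50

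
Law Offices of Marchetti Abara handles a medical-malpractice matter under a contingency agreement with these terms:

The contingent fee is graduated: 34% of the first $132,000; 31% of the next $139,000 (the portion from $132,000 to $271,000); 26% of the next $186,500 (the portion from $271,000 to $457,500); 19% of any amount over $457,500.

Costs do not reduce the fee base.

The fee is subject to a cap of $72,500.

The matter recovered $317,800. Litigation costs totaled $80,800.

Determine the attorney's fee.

Fee base is the gross recovery, $317,800; costs are reimbursed separately.
First $132,000 at 34% = $44,880.00
Next $139,000 at 31% = $43,090.00
Remaining $46,800 at 26% = $12,168.00
Fee: $44,880.00 + $43,090.00 + $12,168.00 = $100,138.00
$100,138.00 exceeds the $72,500 cap, so the fee is capped at $72,500.00.

$72,500.00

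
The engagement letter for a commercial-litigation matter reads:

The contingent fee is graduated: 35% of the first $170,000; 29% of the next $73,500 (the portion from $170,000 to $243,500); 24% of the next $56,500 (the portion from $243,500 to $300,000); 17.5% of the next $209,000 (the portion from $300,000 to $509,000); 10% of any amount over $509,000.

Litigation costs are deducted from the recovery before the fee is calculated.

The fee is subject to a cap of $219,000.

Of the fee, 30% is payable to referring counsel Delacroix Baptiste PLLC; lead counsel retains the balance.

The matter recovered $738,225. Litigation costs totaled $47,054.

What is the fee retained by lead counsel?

Fee base (net of costs): $738,225 − $47,054 = $691,171
First $170,000 at 35% = $59,500.00
Next $73,500 at 29% = $21,315.00
Next $56,500 at 24% = $13,560.00
Next $209,000 at 17.5% = $36,575.00
Remaining $182,171 at 10% = $18,217.10
Fee: $59,500.00 + $21,315.00 + $13,560.00 + $36,575.00 + $18,217.10 = $149,167.10
$149,167.10 is under the $219,000 cap.
Referral share: 30% of $149,167.10 = $44,750.13; lead counsel retains $149,167.10 − $44,750.13 = $104,416.97.

$104,416.97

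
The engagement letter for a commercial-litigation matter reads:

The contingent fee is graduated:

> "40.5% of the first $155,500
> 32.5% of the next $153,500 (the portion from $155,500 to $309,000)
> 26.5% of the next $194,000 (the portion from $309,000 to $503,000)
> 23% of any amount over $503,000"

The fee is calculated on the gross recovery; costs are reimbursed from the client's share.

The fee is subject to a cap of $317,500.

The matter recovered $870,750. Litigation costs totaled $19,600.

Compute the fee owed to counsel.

$248,857.50

Fee base is the gross recovery, $870,750; costs are reimbursed separately.
First $155,500 at 40.5% = $62,977.50
Next $153,500 at 32.5% = $49,887.50
Next $194,000 at 26.5% = $51,410.00
Remaining $367,750 at 23% = $84,582.50
Fee: $62,977.50 + $49,887.50 + $51,410.00 + $84,582.50 = $248,857.50
$248,857.50 is under the $317,500 cap.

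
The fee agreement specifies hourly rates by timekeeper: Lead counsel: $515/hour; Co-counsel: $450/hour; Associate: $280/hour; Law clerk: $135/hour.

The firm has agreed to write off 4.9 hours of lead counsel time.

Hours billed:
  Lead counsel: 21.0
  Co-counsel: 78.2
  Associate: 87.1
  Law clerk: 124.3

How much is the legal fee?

Lead counsel: 21.0 × $515 = $10,815.00
Co-counsel: 78.2 × $450 = $35,190.00
Associate: 87.1 × $280 = $24,388.00
Law clerk: 124.3 × $135 = $16,780.50
Subtotal: $87,173.50
Write-off: 4.9 × $515 = $2,523.50
Total: $87,173.50 − $2,523.50 = $84,650.00

$84,650.00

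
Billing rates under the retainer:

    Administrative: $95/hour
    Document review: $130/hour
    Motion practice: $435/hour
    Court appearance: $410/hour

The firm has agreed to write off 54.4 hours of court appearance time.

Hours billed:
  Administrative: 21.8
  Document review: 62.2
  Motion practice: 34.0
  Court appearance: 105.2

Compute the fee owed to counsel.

$45,775.00

Administrative: 21.8 × $95 = $2,071.00
Document review: 62.2 × $130 = $8,086.00
Motion practice: 34.0 × $435 = $14,790.00
Court appearance: 105.2 × $410 = $43,132.00
Subtotal: $68,079.00
Write-off: 54.4 × $410 = $22,304.00
Total: $68,079.00 − $22,304.00 = $45,775.00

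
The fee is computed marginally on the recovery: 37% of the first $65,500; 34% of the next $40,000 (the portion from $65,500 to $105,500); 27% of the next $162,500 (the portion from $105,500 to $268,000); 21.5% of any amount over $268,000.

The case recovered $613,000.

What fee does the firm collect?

$155,885.00

First $65,500 at 37% = $24,235.00
Next $40,000 at 34% = $13,600.00
Next $162,500 at 27% = $43,875.00
Remaining $345,000 at 21.5% = $74,175.00
Fee: $24,235.00 + $13,600.00 + $43,875.00 + $74,175.00 = $155,885.00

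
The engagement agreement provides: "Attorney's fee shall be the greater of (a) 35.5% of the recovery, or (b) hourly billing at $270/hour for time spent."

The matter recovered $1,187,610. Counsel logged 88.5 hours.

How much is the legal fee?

(a) 35.5% of $1,187,610 = $421,601.55
(b) 88.5 × $270 = $23,895.00
The greater is (a): $421,601.55.

$421,601.55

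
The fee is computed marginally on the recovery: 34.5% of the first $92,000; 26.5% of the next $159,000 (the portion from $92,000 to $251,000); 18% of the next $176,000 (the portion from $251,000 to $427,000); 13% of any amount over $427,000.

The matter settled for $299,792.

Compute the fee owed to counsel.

First $92,000 at 34.5% = $31,740.00
Next $159,000 at 26.5% = $42,135.00
Remaining $48,792 at 18% = $8,782.56
Fee: $31,740.00 + $42,135.00 + $8,782.56 = $82,657.56

$82,657.56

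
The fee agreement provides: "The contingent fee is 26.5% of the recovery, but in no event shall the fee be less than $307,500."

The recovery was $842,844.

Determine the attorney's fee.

$307,500.00

26.5% of $842,844 = $223,353.66
That is below the $307,500 minimum, so the minimum applies.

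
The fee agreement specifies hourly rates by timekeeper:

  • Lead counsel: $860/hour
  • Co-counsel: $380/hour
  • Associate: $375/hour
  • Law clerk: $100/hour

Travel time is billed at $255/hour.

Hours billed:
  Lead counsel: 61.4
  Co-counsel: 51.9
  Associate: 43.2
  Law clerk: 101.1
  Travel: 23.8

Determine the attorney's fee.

$104,905.00

Lead counsel: 61.4 × $860 = $52,804.00
Co-counsel: 51.9 × $380 = $19,722.00
Associate: 43.2 × $375 = $16,200.00
Law clerk: 101.1 × $100 = $10,110.00
Subtotal: $52,804.00 + $19,722.00 + $16,200.00 + $10,110.00 = $98,836.00
Travel: 23.8 × $255 = $6,069.00
Total: $98,836.00 + $6,069.00 = $104,905.00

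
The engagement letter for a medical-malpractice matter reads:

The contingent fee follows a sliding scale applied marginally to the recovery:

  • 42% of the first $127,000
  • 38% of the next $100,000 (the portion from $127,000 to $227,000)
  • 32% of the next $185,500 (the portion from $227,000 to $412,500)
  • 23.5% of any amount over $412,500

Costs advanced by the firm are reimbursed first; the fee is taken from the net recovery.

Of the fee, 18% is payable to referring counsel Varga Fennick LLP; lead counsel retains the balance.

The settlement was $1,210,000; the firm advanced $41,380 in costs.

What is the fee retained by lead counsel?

$269,278.32

Fee base (net of costs): $1,210,000 − $41,380 = $1,168,620
First $127,000 at 42% = $53,340.00
Next $100,000 at 38% = $38,000.00
Next $185,500 at 32% = $59,360.00
Remaining $756,120 at 23.5% = $177,688.20
Fee: $53,340.00 + $38,000.00 + $59,360.00 + $177,688.20 = $328,388.20
Referral share: 18% of $328,388.20 = $59,109.88; lead counsel retains $328,388.20 − $59,109.88 = $269,278.32.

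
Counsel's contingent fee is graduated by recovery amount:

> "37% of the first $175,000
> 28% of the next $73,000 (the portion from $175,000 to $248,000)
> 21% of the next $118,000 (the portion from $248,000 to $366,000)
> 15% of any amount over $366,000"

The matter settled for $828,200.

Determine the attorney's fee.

$179,300.00

First $175,000 at 37% = $64,750.00
Next $73,000 at 28% = $20,440.00
Next $118,000 at 21% = $24,780.00
Remaining $462,200 at 15% = $69,330.00
Fee: $64,750.00 + $20,440.00 + $24,780.00 + $69,330.00 = $179,300.00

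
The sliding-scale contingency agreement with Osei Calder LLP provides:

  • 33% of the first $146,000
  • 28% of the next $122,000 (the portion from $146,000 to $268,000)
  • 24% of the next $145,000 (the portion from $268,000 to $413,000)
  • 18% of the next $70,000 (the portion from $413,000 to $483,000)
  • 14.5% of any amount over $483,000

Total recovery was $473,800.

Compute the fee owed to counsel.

$128,084.00

First $146,000 at 33% = $48,180.00
Next $122,000 at 28% = $34,160.00
Next $145,000 at 24% = $34,800.00
Remaining $60,800 at 18% = $10,944.00
Fee: $48,180.00 + $34,160.00 + $34,800.00 + $10,944.00 = $128,084.00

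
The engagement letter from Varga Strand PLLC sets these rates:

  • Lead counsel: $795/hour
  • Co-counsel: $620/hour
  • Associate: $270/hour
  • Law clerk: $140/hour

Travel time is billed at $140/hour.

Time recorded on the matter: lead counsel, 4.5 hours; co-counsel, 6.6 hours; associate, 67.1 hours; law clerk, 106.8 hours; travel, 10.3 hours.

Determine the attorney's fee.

$42,180.50

Lead counsel: 4.5 × $795 = $3,577.50
Co-counsel: 6.6 × $620 = $4,092.00
Associate: 67.1 × $270 = $18,117.00
Law clerk: 106.8 × $140 = $14,952.00
Subtotal: $3,577.50 + $4,092.00 + $18,117.00 + $14,952.00 = $40,738.50
Travel: 10.3 × $140 = $1,442.00
Total: $40,738.50 + $1,442.00 = $42,180.50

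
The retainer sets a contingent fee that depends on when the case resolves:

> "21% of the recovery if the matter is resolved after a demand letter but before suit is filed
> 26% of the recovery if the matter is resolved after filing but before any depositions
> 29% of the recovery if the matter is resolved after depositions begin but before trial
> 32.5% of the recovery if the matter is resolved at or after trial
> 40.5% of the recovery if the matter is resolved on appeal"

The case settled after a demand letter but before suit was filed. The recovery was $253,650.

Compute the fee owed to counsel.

$53,266.50

The matter settled after a demand letter but before suit was filed, so the 21% rate applies.
$253,650 × 21% = $53,266.50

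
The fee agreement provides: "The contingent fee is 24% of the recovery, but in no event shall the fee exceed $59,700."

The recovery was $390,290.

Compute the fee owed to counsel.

$59,700.00

24% of $390,290 = $93,669.60
That exceeds the $59,700 cap, so the fee is capped at $59,700.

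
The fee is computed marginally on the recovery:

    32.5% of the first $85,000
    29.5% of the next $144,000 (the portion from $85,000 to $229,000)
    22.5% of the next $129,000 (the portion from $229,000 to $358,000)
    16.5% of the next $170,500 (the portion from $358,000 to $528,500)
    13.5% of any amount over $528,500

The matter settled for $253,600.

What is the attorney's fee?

First $85,000 at 32.5% = $27,625.00
Next $144,000 at 29.5% = $42,480.00
Remaining $24,600 at 22.5% = $5,535.00
Fee: $27,625.00 + $42,480.00 + $5,535.00 = $75,640.00

$75,640.00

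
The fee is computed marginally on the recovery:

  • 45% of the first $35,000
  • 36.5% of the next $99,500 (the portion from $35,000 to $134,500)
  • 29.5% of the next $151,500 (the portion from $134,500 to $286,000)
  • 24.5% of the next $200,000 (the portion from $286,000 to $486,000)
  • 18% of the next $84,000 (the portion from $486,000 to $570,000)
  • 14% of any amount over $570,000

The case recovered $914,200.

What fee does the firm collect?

$209,068.00

First $35,000 at 45% = $15,750.00
Next $99,500 at 36.5% = $36,317.50
Next $151,500 at 29.5% = $44,692.50
Next $200,000 at 24.5% = $49,000.00
Next $84,000 at 18% = $15,120.00
Remaining $344,200 at 14% = $48,188.00
Fee: $15,750.00 + $36,317.50 + $44,692.50 + $49,000.00 + $15,120.00 + $48,188.00 = $209,068.00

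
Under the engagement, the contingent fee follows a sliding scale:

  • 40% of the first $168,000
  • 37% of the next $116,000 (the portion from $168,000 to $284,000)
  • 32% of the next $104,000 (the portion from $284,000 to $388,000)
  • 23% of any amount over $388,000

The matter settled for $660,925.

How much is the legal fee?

First $168,000 at 40% = $67,200.00
Next $116,000 at 37% = $42,920.00
Next $104,000 at 32% = $33,280.00
Remaining $272,925 at 23% = $62,772.75
Fee: $67,200.00 + $42,920.00 + $33,280.00 + $62,772.75 = $206,172.75

$206,172.75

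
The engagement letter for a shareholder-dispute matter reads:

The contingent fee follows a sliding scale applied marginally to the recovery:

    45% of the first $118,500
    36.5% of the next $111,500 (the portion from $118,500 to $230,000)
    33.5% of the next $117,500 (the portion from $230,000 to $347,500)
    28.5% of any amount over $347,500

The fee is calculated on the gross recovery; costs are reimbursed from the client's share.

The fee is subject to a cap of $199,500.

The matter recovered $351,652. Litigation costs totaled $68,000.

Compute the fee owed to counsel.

Fee base is the gross recovery, $351,652; costs are reimbursed separately.
First $118,500 at 45% = $53,325.00
Next $111,500 at 36.5% = $40,697.50
Next $117,500 at 33.5% = $39,362.50
Remaining $4,152 at 28.5% = $1,183.32
Fee: $53,325.00 + $40,697.50 + $39,362.50 + $1,183.32 = $134,568.32
$134,568.32 is under the $199,500 cap.

$134,568.32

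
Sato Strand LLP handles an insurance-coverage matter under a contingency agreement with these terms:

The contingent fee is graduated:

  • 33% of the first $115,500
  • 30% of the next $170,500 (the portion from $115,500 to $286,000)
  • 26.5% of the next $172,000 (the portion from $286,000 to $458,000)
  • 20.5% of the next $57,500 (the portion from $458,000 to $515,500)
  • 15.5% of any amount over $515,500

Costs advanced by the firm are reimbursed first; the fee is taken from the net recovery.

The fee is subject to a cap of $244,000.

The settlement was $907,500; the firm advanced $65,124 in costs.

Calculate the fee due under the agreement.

$197,298.28

Fee base (net of costs): $907,500 − $65,124 = $842,376
First $115,500 at 33% = $38,115.00
Next $170,500 at 30% = $51,150.00
Next $172,000 at 26.5% = $45,580.00
Next $57,500 at 20.5% = $11,787.50
Remaining $326,876 at 15.5% = $50,665.78
Fee: $38,115.00 + $51,150.00 + $45,580.00 + $11,787.50 + $50,665.78 = $197,298.28
$197,298.28 is under the $244,000 cap.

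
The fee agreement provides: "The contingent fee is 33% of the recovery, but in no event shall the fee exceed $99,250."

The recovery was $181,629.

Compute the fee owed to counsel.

33% of $181,629 = $59,937.57
That is under the $99,250 cap.

$59,937.57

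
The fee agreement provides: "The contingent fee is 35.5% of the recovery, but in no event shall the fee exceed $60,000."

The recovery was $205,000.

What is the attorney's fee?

35.5% of $205,000 = $72,775.00
That exceeds the $60,000 cap, so the fee is capped at $60,000.

$60,000.00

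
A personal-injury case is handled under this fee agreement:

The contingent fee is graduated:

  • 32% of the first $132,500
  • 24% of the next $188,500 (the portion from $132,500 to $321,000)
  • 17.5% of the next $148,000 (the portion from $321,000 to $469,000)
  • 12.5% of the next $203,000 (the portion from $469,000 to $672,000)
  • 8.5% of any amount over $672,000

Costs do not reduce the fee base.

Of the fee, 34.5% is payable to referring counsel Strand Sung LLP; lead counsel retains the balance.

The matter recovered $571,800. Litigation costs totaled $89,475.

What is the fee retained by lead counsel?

$82,785.45

Fee base is the gross recovery, $571,800; costs are reimbursed separately.
First $132,500 at 32% = $42,400.00
Next $188,500 at 24% = $45,240.00
Next $148,000 at 17.5% = $25,900.00
Remaining $102,800 at 12.5% = $12,850.00
Fee: $42,400.00 + $45,240.00 + $25,900.00 + $12,850.00 = $126,390.00
Referral share: 34.5% of $126,390.00 = $43,604.55; lead counsel retains $126,390.00 − $43,604.55 = $82,785.45.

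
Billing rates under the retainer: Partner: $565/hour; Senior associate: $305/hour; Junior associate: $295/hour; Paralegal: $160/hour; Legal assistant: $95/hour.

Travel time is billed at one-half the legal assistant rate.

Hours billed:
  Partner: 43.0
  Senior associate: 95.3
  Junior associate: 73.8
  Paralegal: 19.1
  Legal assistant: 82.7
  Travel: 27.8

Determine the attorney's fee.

$87,365.50

Partner: 43.0 × $565 = $24,295.00
Senior associate: 95.3 × $305 = $29,066.50
Junior associate: 73.8 × $295 = $21,771.00
Paralegal: 19.1 × $160 = $3,056.00
Legal assistant: 82.7 × $95 = $7,856.50
Subtotal: $24,295.00 + $29,066.50 + $21,771.00 + $3,056.00 + $7,856.50 = $86,045.00
Travel: 27.8 × ($95 ÷ 2) = 27.8 × $47.50 = $1,320.50
Total: $86,045.00 + $1,320.50 = $87,365.50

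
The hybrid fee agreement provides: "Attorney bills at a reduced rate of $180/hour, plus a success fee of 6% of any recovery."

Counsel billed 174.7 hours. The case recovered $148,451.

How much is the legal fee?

$40,353.06

Hourly: 174.7 × $180 = $31,446.00
Success fee: 6% of $148,451 = $8,907.06
Total: $31,446.00 + $8,907.06 = $40,353.06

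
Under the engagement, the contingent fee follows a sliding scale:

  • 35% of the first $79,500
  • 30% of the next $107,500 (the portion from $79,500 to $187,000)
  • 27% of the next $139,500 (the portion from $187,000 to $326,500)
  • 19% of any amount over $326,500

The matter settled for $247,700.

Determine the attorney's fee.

$76,464.00

First $79,500 at 35% = $27,825.00
Next $107,500 at 30% = $32,250.00
Remaining $60,700 at 27% = $16,389.00
Fee: $27,825.00 + $32,250.00 + $16,389.00 = $76,464.00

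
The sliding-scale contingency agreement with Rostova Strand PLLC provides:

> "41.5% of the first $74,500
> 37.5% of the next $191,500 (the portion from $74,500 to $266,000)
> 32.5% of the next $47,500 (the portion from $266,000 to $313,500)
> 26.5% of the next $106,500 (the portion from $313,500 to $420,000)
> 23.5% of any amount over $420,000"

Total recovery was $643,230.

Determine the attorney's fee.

First $74,500 at 41.5% = $30,917.50
Next $191,500 at 37.5% = $71,812.50
Next $47,500 at 32.5% = $15,437.50
Next $106,500 at 26.5% = $28,222.50
Remaining $223,230 at 23.5% = $52,459.05
Fee: $30,917.50 + $71,812.50 + $15,437.50 + $28,222.50 + $52,459.05 = $198,849.05

$198,849.05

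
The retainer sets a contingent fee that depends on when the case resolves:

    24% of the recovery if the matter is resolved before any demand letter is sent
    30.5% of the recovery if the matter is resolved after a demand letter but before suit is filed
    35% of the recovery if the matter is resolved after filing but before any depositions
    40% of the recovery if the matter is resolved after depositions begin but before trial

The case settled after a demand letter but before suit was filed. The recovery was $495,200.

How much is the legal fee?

$151,036.00

The matter settled after a demand letter but before suit was filed, so the 30.5% rate applies.
$495,200 × 30.5% = $151,036.00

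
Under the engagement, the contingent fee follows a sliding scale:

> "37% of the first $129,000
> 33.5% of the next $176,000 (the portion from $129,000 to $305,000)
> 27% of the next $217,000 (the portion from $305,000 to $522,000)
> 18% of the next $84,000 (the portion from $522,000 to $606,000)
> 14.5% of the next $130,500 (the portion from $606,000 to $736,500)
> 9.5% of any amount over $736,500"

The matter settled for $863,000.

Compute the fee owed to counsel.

$211,340.00

First $129,000 at 37% = $47,730.00
Next $176,000 at 33.5% = $58,960.00
Next $217,000 at 27% = $58,590.00
Next $84,000 at 18% = $15,120.00
Next $130,500 at 14.5% = $18,922.50
Remaining $126,500 at 9.5% = $12,017.50
Fee: $47,730.00 + $58,960.00 + $58,590.00 + $15,120.00 + $18,922.50 + $12,017.50 = $211,340.00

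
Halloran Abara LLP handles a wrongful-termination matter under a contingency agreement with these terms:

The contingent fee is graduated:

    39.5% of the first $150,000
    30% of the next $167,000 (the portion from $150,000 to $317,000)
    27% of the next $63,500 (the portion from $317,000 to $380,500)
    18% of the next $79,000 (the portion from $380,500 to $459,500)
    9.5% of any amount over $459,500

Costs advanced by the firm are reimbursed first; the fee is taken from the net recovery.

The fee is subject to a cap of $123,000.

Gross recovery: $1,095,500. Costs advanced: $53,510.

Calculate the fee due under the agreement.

$123,000.00

Fee base (net of costs): $1,095,500 − $53,510 = $1,041,990
First $150,000 at 39.5% = $59,250.00
Next $167,000 at 30% = $50,100.00
Next $63,500 at 27% = $17,145.00
Next $79,000 at 18% = $14,220.00
Remaining $582,490 at 9.5% = $55,336.55
Fee: $59,250.00 + $50,100.00 + $17,145.00 + $14,220.00 + $55,336.55 = $196,051.55
$196,051.55 exceeds the $123,000 cap, so the fee is capped at $123,000.00.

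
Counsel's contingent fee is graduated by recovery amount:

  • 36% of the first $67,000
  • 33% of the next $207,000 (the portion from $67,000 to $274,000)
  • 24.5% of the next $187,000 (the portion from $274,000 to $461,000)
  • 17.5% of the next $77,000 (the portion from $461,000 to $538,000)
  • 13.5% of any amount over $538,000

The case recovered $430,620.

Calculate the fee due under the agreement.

$130,801.90

First $67,000 at 36% = $24,120.00
Next $207,000 at 33% = $68,310.00
Remaining $156,620 at 24.5% = $38,371.90
Fee: $24,120.00 + $68,310.00 + $38,371.90 = $130,801.90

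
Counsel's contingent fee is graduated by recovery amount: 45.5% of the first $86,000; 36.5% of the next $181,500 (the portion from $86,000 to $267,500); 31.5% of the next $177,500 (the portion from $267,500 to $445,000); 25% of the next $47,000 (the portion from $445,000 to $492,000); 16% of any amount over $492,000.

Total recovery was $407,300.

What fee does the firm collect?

$149,414.50

First $86,000 at 45.5% = $39,130.00
Next $181,500 at 36.5% = $66,247.50
Remaining $139,800 at 31.5% = $44,037.00
Fee: $39,130.00 + $66,247.50 + $44,037.00 = $149,414.50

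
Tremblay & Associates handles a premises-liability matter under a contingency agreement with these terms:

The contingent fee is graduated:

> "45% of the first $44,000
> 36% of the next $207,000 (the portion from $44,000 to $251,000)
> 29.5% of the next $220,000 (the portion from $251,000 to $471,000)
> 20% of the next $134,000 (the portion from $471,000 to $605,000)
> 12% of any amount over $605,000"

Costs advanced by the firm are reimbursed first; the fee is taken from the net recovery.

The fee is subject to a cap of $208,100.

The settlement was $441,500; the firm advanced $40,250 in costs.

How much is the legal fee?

$138,643.75

Fee base (net of costs): $441,500 − $40,250 = $401,250
First $44,000 at 45% = $19,800.00
Next $207,000 at 36% = $74,520.00
Remaining $150,250 at 29.5% = $44,323.75
Fee: $19,800.00 + $74,520.00 + $44,323.75 = $138,643.75
$138,643.75 is under the $208,100 cap.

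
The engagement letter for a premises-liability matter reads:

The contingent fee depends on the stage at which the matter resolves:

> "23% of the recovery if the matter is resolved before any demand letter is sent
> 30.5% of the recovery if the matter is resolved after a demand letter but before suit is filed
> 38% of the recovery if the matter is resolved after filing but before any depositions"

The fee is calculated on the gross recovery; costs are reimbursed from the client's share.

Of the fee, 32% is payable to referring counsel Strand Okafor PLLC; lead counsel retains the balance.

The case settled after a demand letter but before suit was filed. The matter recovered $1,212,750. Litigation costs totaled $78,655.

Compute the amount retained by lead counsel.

Fee base is the gross recovery, $1,212,750; costs are reimbursed separately.
The matter settled after a demand letter but before suit was filed, so the 30.5% rate applies.
$1,212,750 × 30.5% = $369,888.75
Referral share: 32% of $369,888.75 = $118,364.40; lead counsel retains $369,888.75 − $118,364.40 = $251,524.35.

$251,524.35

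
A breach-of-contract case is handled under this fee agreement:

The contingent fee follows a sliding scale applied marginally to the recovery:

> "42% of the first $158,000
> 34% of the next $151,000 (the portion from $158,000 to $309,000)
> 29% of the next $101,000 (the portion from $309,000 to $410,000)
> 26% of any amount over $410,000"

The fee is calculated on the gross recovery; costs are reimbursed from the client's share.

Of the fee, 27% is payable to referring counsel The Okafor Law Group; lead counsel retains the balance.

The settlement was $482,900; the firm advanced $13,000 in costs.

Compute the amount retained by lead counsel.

Fee base is the gross recovery, $482,900; costs are reimbursed separately.
First $158,000 at 42% = $66,360.00
Next $151,000 at 34% = $51,340.00
Next $101,000 at 29% = $29,290.00
Remaining $72,900 at 26% = $18,954.00
Fee: $66,360.00 + $51,340.00 + $29,290.00 + $18,954.00 = $165,944.00
Referral share: 27% of $165,944.00 = $44,804.88; lead counsel retains $165,944.00 − $44,804.88 = $121,139.12.

$121,139.12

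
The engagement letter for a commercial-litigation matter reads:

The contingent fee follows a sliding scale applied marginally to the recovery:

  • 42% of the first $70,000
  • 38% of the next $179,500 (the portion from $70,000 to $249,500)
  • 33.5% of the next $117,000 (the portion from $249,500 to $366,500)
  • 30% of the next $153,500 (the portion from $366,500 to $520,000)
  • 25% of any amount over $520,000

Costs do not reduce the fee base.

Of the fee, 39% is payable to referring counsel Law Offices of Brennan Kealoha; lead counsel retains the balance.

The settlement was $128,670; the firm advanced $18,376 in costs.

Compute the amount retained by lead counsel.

Fee base is the gross recovery, $128,670; costs are reimbursed separately.
First $70,000 at 42% = $29,400.00
Remaining $58,670 at 38% = $22,294.60
Fee: $29,400.00 + $22,294.60 = $51,694.60
Referral share: 39% of $51,694.60 = $20,160.89; lead counsel retains $51,694.60 − $20,160.89 = $31,533.71.

$31,533.71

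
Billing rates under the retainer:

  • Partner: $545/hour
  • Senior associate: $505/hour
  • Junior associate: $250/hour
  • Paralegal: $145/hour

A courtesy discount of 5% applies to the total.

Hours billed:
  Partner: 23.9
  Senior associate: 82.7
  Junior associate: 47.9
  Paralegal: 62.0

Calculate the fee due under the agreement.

Partner: 23.9 × $545 = $13,025.50
Senior associate: 82.7 × $505 = $41,763.50
Junior associate: 47.9 × $250 = $11,975.00
Paralegal: 62.0 × $145 = $8,990.00
Subtotal: $75,754.00
Less 5% discount: −$3,787.70
Total: $75,754.00 − $3,787.70 = $71,966.30

$71,966.30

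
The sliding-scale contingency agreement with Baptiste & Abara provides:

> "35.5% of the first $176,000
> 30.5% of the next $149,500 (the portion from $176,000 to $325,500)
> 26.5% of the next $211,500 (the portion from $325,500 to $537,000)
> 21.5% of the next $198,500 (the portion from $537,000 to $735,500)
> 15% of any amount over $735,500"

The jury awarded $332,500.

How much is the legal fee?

$109,932.50

First $176,000 at 35.5% = $62,480.00
Next $149,500 at 30.5% = $45,597.50
Remaining $7,000 at 26.5% = $1,855.00
Fee: $62,480.00 + $45,597.50 + $1,855.00 = $109,932.50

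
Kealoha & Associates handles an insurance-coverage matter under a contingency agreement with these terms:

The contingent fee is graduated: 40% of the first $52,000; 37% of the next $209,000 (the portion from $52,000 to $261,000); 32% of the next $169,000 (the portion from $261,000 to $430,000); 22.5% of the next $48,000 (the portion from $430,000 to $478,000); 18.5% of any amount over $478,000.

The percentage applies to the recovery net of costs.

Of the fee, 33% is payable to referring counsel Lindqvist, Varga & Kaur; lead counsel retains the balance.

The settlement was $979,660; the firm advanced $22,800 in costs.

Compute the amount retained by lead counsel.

$168,571.40

Fee base (net of costs): $979,660 − $22,800 = $956,860
First $52,000 at 40% = $20,800.00
Next $209,000 at 37% = $77,330.00
Next $169,000 at 32% = $54,080.00
Next $48,000 at 22.5% = $10,800.00
Remaining $478,860 at 18.5% = $88,589.10
Fee: $20,800.00 + $77,330.00 + $54,080.00 + $10,800.00 + $88,589.10 = $251,599.10
Referral share: 33% of $251,599.10 = $83,027.70; lead counsel retains $251,599.10 − $83,027.70 = $168,571.40.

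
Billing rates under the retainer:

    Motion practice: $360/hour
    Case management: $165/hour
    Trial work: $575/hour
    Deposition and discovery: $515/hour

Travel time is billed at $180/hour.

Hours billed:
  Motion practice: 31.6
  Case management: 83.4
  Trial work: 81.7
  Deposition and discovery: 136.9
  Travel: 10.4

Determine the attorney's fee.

$144,490.00

Motion practice: 31.6 × $360 = $11,376.00
Case management: 83.4 × $165 = $13,761.00
Trial work: 81.7 × $575 = $46,977.50
Deposition and discovery: 136.9 × $515 = $70,503.50
Subtotal: $11,376.00 + $13,761.00 + $46,977.50 + $70,503.50 = $142,618.00
Travel: 10.4 × $180 = $1,872.00
Total: $142,618.00 + $1,872.00 = $144,490.00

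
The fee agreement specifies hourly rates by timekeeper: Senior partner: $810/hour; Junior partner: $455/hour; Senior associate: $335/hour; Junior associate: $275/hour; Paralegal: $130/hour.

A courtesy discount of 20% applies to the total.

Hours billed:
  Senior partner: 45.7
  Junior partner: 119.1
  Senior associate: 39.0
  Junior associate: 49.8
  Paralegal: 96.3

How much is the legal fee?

Senior partner: 45.7 × $810 = $37,017.00
Junior partner: 119.1 × $455 = $54,190.50
Senior associate: 39.0 × $335 = $13,065.00
Junior associate: 49.8 × $275 = $13,695.00
Paralegal: 96.3 × $130 = $12,519.00
Subtotal: $130,486.50
Less 20% discount: −$26,097.30
Total: $130,486.50 − $26,097.30 = $104,389.20

$104,389.20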